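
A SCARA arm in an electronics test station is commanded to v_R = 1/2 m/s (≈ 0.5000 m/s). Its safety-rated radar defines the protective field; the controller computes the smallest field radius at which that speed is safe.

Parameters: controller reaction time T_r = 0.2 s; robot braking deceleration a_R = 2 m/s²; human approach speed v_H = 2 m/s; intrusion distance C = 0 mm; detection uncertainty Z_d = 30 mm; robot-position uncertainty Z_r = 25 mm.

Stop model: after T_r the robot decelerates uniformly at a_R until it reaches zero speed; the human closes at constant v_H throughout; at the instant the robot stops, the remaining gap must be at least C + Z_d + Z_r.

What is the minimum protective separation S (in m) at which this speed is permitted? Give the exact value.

braking lasts T_s = (1/2)/2 = 0.2500 s
reaction-phase robot travel = 0.5000·0.2000 = 0.1000 m
robot under decel: 0.5000²/(2·2.0000) = 0.0625 m
human closes 2.0000·0.4500 = 0.9000 m
margins: 0.0000+0.0300+0.0250 = 0.0550 m
S_min ≈ 0.1000+0.0625+0.9000+0.0550  ⇒  S_min = 447/400 m

S_min = 447/400 m = 1.1175 m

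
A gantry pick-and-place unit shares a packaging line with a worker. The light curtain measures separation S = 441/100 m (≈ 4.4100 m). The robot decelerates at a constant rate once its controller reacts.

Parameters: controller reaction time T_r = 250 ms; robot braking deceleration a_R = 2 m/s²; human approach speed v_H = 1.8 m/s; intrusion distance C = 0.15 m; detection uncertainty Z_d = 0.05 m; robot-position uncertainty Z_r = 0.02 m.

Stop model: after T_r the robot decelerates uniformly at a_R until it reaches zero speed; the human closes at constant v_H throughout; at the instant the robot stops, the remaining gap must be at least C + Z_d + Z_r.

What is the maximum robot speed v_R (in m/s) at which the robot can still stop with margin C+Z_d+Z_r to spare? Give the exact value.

at the boundary: (1/4)·v² + (23/20)·v + (-187/50) = 0
  disc = (23/20)² − 4·(1/4)·(-187/50) = 81/16 ; √disc = 9/4
  v_R = (−(23/20) + 9/4) / (2·(1/4)) = 11/5 m/s
check:
braking lasts T_s = (11/5)/2 = 1.1000 s
robot covers v_R·T_r = 2.2000·0.2500 = 0.5500 m before braking
robot under decel: 2.2000²/(2·2.0000) = 1.2100 m
human closes 1.8000·1.3500 = 2.4300 m
residual clearance needed = 0.1500+0.0500+0.0200 = 0.2200 m
sum ≈ 0.5500+1.2100+2.4300+0.2200 ≈ 4.4100 m = S ✓

v_R_max = 11/5 m/s = 2.2000 m/s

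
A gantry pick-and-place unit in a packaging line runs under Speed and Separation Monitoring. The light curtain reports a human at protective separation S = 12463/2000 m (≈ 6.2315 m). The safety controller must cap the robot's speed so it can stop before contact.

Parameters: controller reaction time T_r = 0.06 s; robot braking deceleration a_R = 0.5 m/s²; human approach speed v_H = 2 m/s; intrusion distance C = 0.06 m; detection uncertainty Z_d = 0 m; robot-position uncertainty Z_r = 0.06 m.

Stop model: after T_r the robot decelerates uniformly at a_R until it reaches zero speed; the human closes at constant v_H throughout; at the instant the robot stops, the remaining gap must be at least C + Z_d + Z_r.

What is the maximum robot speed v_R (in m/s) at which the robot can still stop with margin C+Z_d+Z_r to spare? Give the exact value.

collect terms ⇒ (1)·v_R² + (203/50)·v_R + (-11983/2000) = 0
  disc = (203/50)² − 4·(1)·(-11983/2000) = 25281/625 ; √disc = 159/25
  v_R = (−(203/50) + 159/25) / (2·(1)) = 23/20 m/s
check:
T_s = v_R/a_R = (23/20)/(1/2) = 2.3000 s
robot covers v_R·T_r = 1.1500·0.0600 = 0.0690 m before braking
robot under decel: 1.1500²/(2·0.5000) = 1.3225 m
human over T_r+T_s: 2.0000·(0.0600+2.3000) = 4.7200 m
residual clearance needed = 0.0600+0.0000+0.0600 = 0.1200 m
sum ≈ 0.0690+1.3225+4.7200+0.1200 ≈ 6.2315 m = S ✓

v_R_max = 23/20 m/s = 1.1500 m/s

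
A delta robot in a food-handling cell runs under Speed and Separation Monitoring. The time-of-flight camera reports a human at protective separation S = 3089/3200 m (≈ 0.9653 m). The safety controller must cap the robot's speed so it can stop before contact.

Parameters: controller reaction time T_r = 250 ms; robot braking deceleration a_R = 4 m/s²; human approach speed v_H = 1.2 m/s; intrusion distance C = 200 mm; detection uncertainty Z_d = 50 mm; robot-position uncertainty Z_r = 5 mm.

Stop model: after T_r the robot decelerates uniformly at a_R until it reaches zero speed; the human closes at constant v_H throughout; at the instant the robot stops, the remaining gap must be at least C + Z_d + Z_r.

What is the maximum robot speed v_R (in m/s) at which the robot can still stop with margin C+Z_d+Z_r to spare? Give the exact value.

v_R_max = 13/20 m/s = 0.6500 m/s

at the boundary: (1/8)·v² + (11/20)·v + (-1313/3200) = 0
  disc = (11/20)² − 4·(1/8)·(-1313/3200) = 3249/6400 ; √disc = 57/80
  v_R = (−(11/20) + 57/80) / (2·(1/8)) = 13/20 m/s
check:
stop time T_s = (13/20)/4 = 0.1625 s
robot covers v_R·T_r = 0.6500·0.2500 = 0.1625 m before braking
robot covers 0.6500·0.1625 − ½·4.0000·0.1625² = 0.0528 m while stopping
human over T_r+T_s: 1.2000·(0.2500+0.1625) = 0.4950 m
C+Z_d+Z_r = 0.2000+0.0500+0.0050 = 0.2550 m
sum ≈ 0.1625+0.0528+0.4950+0.2550 ≈ 0.9653 m = S ✓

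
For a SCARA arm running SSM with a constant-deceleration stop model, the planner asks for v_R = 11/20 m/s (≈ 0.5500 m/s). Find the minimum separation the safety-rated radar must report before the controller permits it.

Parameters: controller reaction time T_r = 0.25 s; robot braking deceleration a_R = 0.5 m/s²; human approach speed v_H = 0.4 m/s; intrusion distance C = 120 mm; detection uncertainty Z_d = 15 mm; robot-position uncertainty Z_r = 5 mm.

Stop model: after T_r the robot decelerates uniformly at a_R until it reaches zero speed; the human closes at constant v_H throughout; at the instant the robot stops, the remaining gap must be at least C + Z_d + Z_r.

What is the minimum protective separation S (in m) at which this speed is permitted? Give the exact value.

S_min = 28/25 m = 1.1200 m

T_s = v_R/a_R = (11/20)/(1/2) = 1.1000 s
reaction-phase robot travel = 0.5500·0.2500 = 0.1375 m
braking distance = 0.5500²/(2·0.5000) = 0.3025 m
person approaches 0.4000·(0.2500+1.1000) = 0.5400 m
C+Z_d+Z_r = 0.1200+0.0150+0.0050 = 0.1400 m
S_min ≈ 0.1375+0.3025+0.5400+0.1400  ⇒  S_min = 28/25 m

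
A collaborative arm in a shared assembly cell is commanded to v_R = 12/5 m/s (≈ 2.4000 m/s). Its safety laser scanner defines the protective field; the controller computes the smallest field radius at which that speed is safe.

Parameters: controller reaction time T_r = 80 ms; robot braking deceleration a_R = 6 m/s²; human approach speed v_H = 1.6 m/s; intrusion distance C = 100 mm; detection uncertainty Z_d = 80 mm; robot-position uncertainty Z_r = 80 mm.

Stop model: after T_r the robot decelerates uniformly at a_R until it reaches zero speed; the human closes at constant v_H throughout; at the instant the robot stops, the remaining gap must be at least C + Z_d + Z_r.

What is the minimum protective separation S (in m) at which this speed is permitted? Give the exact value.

T_s = v_R/a_R = (12/5)/6 = 0.4000 s
robot in T_r: 2.4000·0.0800 = 0.1920 m
braking distance = 2.4000²/(2·6.0000) = 0.4800 m
human over T_r+T_s: 1.6000·(0.0800+0.4000) = 0.7680 m
residual clearance needed = 0.1000+0.0800+0.0800 = 0.2600 m
S_min ≈ 0.1920+0.4800+0.7680+0.2600  ⇒  S_min = 17/10 m

S_min = 17/10 m = 1.7000 m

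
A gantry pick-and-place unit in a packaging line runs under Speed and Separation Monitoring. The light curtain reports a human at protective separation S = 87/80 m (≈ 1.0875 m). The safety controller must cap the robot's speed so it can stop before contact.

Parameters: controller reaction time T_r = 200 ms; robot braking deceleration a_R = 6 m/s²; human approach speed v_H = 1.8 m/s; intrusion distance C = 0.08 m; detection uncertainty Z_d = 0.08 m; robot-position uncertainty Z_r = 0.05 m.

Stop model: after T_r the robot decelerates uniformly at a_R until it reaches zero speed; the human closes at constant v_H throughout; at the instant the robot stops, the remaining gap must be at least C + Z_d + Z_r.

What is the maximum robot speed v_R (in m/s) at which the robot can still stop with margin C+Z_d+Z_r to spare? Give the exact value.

quadratic (1/12)·v² + (1/2)·v + (-207/400) = 0
  disc = (1/2)² − 4·(1/12)·(-207/400) = 169/400 ; √disc = 13/20
  v_R = (−(1/2) + 13/20) / (2·(1/12)) = 9/10 m/s
check:
T_s = v_R/a_R = (9/10)/6 = 0.1500 s
robot covers v_R·T_r = 0.9000·0.2000 = 0.1800 m before braking
robot under decel: 0.9000²/(2·6.0000) = 0.0675 m
human closes 1.8000·0.3500 = 0.6300 m
margins: 0.0800+0.0800+0.0500 = 0.2100 m
sum ≈ 0.1800+0.0675+0.6300+0.2100 ≈ 1.0875 m = S ✓

v_R_max = 9/10 m/s = 0.9000 m/s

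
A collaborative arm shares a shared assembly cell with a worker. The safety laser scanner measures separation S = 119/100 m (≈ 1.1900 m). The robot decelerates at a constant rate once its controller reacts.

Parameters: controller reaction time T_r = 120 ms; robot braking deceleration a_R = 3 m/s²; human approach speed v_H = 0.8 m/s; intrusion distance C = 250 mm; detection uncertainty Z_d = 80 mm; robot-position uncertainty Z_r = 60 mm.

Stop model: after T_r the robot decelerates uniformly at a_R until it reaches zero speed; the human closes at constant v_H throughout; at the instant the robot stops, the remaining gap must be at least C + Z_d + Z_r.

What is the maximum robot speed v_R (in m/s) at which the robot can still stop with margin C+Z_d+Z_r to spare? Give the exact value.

at the boundary: (1/6)·v² + (29/75)·v + (-88/125) = 0
  disc = (29/75)² − 4·(1/6)·(-88/125) = 3481/5625 ; √disc = 59/75
  v_R = (−(29/75) + 59/75) / (2·(1/6)) = 6/5 m/s
check:
braking lasts T_s = (6/5)/3 = 0.4000 s
reaction-phase robot travel = 1.2000·0.1200 = 0.1440 m
robot covers 1.2000·0.4000 − ½·3.0000·0.4000² = 0.2400 m while stopping
human closes 0.8000·0.5200 = 0.4160 m
C+Z_d+Z_r = 0.2500+0.0800+0.0600 = 0.3900 m
sum ≈ 0.1440+0.2400+0.4160+0.3900 ≈ 1.1900 m = S ✓

v_R_max = 6/5 m/s = 1.2000 m/s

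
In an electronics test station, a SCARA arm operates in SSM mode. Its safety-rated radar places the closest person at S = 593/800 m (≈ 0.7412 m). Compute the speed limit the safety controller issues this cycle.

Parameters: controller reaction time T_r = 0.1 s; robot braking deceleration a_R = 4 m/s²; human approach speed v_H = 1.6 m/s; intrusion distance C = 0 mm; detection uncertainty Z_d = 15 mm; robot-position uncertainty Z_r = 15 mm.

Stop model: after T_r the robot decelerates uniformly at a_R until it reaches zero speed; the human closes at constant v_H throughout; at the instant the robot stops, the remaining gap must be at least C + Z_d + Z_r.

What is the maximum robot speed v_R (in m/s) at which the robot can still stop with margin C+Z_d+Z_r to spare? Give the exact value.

v_R_max = 9/10 m/s = 0.9000 m/s

quadratic (1/8)·v² + (1/2)·v + (-441/800) = 0
  disc = (1/2)² − 4·(1/8)·(-441/800) = 841/1600 ; √disc = 29/40
  v_R = (−(1/2) + 29/40) / (2·(1/8)) = 9/10 m/s
check:
stop time T_s = (9/10)/4 = 0.2250 s
robot covers v_R·T_r = 0.9000·0.1000 = 0.0900 m before braking
robot covers 0.9000·0.2250 − ½·4.0000·0.2250² = 0.1013 m while stopping
person approaches 1.6000·(0.1000+0.2250) = 0.5200 m
C+Z_d+Z_r = 0.0000+0.0150+0.0150 = 0.0300 m
sum ≈ 0.0900+0.1013+0.5200+0.0300 ≈ 0.7412 m = S ✓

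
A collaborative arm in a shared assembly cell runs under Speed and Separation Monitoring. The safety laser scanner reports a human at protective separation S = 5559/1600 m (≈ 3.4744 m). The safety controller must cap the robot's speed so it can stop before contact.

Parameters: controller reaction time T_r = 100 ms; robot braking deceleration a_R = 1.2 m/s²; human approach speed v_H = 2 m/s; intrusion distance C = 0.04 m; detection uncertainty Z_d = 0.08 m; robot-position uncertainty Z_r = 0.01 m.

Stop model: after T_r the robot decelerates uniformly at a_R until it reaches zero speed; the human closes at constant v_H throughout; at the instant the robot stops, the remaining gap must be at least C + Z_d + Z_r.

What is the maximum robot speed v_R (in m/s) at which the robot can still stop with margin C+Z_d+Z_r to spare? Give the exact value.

quadratic (5/12)·v² + (53/30)·v + (-5031/1600) = 0
  disc = (53/30)² − 4·(5/12)·(-5031/1600) = 120409/14400 ; √disc = 347/120
  v_R = (−(53/30) + 347/120) / (2·(5/12)) = 27/20 m/s
check:
braking lasts T_s = (27/20)/(6/5) = 1.1250 s
robot covers v_R·T_r = 1.3500·0.1000 = 0.1350 m before braking
robot covers 1.3500·1.1250 − ½·1.2000·1.1250² = 0.7594 m while stopping
human over T_r+T_s: 2.0000·(0.1000+1.1250) = 2.4500 m
residual clearance needed = 0.0400+0.0800+0.0100 = 0.1300 m
sum ≈ 0.1350+0.7594+2.4500+0.1300 ≈ 3.4744 m = S ✓

v_R_max = 27/20 m/s = 1.3500 m/s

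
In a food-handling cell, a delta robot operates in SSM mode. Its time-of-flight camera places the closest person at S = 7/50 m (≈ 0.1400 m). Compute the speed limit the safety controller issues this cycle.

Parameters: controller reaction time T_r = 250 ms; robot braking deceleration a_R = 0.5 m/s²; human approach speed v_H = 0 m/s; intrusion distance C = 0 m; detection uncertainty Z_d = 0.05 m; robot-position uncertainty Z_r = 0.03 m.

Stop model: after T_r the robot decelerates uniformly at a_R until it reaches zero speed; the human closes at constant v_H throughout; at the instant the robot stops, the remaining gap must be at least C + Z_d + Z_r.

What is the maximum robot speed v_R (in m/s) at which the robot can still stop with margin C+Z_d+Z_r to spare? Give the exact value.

v_R_max = 3/20 m/s = 0.1500 m/s

collect terms ⇒ (1)·v_R² + (1/4)·v_R + (-3/50) = 0
  disc = (1/4)² − 4·(1)·(-3/50) = 121/400 ; √disc = 11/20
  v_R = (−(1/4) + 11/20) / (2·(1)) = 3/20 m/s
check:
braking lasts T_s = (3/20)/(1/2) = 0.3000 s
robot in T_r: 0.1500·0.2500 = 0.0375 m
robot covers 0.1500·0.3000 − ½·0.5000·0.3000² = 0.0225 m while stopping
human closes 0.0000·0.5500 = 0.0000 m
margins: 0.0000+0.0500+0.0300 = 0.0800 m
sum ≈ 0.0375+0.0225+0.0000+0.0800 ≈ 0.1400 m = S ✓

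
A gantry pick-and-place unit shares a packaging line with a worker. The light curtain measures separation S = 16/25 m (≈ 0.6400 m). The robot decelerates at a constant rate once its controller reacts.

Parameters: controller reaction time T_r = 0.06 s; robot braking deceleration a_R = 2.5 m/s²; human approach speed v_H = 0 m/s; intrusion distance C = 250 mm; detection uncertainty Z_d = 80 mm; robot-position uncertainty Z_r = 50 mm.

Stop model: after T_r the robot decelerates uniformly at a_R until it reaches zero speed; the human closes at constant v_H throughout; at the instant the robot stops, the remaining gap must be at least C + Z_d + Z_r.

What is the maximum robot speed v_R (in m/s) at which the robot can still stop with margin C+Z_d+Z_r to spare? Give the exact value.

v_R_max = 1 m/s = 1.0000 m/s

quadratic (1/5)·v² + (3/50)·v + (-13/50) = 0
  disc = (3/50)² − 4·(1/5)·(-13/50) = 529/2500 ; √disc = 23/50
  v_R = (−(3/50) + 23/50) / (2·(1/5)) = 1 m/s
check:
T_s = v_R/a_R = 1/(5/2) = 0.4000 s
robot in T_r: 1.0000·0.0600 = 0.0600 m
braking distance = 1.0000²/(2·2.5000) = 0.2000 m
person approaches 0.0000·(0.0600+0.4000) = 0.0000 m
residual clearance needed = 0.2500+0.0800+0.0500 = 0.3800 m
sum ≈ 0.0600+0.2000+0.0000+0.3800 ≈ 0.6400 m = S ✓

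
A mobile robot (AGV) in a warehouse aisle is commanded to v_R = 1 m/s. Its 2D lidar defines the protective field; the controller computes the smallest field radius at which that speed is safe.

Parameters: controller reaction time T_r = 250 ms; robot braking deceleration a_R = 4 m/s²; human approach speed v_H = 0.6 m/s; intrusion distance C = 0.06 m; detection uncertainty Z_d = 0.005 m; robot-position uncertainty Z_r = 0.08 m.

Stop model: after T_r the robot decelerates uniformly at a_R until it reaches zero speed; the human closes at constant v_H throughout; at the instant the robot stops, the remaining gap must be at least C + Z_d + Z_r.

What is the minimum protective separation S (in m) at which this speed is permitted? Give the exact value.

S_min = 41/50 m = 0.8200 m

T_s = v_R/a_R = 1/4 = 0.2500 s
robot covers v_R·T_r = 1.0000·0.2500 = 0.2500 m before braking
robot under decel: 1.0000²/(2·4.0000) = 0.1250 m
person approaches 0.6000·(0.2500+0.2500) = 0.3000 m
margins: 0.0600+0.0050+0.0800 = 0.1450 m
S_min ≈ 0.2500+0.1250+0.3000+0.1450  ⇒  S_min = 41/50 m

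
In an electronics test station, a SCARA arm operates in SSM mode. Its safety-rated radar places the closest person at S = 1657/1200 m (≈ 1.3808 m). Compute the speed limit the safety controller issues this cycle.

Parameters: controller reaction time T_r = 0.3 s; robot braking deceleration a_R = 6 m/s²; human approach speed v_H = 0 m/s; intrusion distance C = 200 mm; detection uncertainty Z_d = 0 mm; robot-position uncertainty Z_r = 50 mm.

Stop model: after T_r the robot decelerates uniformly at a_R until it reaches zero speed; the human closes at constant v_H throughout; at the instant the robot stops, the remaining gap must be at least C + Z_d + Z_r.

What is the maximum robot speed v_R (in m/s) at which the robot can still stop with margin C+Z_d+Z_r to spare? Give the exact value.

v_R_max = 23/10 m/s = 2.3000 m/s

collect terms ⇒ (1/12)·v_R² + (3/10)·v_R + (-1357/1200) = 0
  disc = (3/10)² − 4·(1/12)·(-1357/1200) = 1681/3600 ; √disc = 41/60
  v_R = (−(3/10) + 41/60) / (2·(1/12)) = 23/10 m/s
check:
T_s = v_R/a_R = (23/10)/6 = 0.3833 s
robot in T_r: 2.3000·0.3000 = 0.6900 m
robot under decel: 2.3000²/(2·6.0000) = 0.4408 m
person approaches 0.0000·(0.3000+0.3833) = 0.0000 m
residual clearance needed = 0.2000+0.0000+0.0500 = 0.2500 m
sum ≈ 0.6900+0.4408+0.0000+0.2500 ≈ 1.3808 m = S ✓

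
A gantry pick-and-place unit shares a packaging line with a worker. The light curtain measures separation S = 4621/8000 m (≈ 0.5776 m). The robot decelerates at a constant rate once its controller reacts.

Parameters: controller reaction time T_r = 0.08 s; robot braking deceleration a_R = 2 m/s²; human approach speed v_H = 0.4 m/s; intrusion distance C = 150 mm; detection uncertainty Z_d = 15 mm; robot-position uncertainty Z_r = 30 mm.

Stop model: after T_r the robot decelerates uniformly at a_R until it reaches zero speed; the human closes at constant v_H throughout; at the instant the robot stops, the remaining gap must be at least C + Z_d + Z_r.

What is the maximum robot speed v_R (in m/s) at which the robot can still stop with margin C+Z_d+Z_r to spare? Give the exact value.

at the boundary: (1/4)·v² + (7/25)·v + (-561/1600) = 0
  disc = (7/25)² − 4·(1/4)·(-561/1600) = 17161/40000 ; √disc = 131/200
  v_R = (−(7/25) + 131/200) / (2·(1/4)) = 3/4 m/s
check:
braking lasts T_s = (3/4)/2 = 0.3750 s
reaction-phase robot travel = 0.7500·0.0800 = 0.0600 m
braking distance = 0.7500²/(2·2.0000) = 0.1406 m
person approaches 0.4000·(0.0800+0.3750) = 0.1820 m
margins: 0.1500+0.0150+0.0300 = 0.1950 m
sum ≈ 0.0600+0.1406+0.1820+0.1950 ≈ 0.5776 m = S ✓

v_R_max = 3/4 m/s = 0.7500 m/s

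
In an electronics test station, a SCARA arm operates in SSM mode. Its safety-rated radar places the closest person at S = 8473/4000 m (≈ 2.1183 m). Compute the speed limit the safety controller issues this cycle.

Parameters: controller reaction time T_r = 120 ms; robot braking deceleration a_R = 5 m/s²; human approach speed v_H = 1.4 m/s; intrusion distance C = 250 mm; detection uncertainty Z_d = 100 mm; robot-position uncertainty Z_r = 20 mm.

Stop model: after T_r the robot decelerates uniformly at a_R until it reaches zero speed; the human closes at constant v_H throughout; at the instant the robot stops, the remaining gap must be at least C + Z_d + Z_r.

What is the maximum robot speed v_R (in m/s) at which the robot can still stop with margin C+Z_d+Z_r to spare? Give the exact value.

at the boundary: (1/10)·v² + (2/5)·v + (-6321/4000) = 0
  disc = (2/5)² − 4·(1/10)·(-6321/4000) = 7921/10000 ; √disc = 89/100
  v_R = (−(2/5) + 89/100) / (2·(1/10)) = 49/20 m/s
check:
stop time T_s = (49/20)/5 = 0.4900 s
reaction-phase robot travel = 2.4500·0.1200 = 0.2940 m
robot covers 2.4500·0.4900 − ½·5.0000·0.4900² = 0.6002 m while stopping
human over T_r+T_s: 1.4000·(0.1200+0.4900) = 0.8540 m
C+Z_d+Z_r = 0.2500+0.1000+0.0200 = 0.3700 m
sum ≈ 0.2940+0.6002+0.8540+0.3700 ≈ 2.1183 m = S ✓

v_R_max = 49/20 m/s = 2.4500 m/s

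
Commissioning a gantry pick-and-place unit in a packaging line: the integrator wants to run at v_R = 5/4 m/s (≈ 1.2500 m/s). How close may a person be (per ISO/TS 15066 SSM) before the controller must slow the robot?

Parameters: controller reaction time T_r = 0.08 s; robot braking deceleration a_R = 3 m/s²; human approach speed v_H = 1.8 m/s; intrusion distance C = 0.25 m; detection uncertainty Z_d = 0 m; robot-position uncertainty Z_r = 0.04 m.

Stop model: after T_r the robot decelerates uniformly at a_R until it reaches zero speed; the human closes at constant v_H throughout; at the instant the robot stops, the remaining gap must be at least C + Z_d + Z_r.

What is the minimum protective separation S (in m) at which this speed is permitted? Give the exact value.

S_min = 18533/12000 m = 1.5444 m

stop time T_s = (5/4)/3 = 0.4167 s
robot in T_r: 1.2500·0.0800 = 0.1000 m
braking distance = 1.2500²/(2·3.0000) = 0.2604 m
human closes 1.8000·0.4967 = 0.8940 m
margins: 0.2500+0.0000+0.0400 = 0.2900 m
S_min ≈ 0.1000+0.2604+0.8940+0.2900  ⇒  S_min = 18533/12000 m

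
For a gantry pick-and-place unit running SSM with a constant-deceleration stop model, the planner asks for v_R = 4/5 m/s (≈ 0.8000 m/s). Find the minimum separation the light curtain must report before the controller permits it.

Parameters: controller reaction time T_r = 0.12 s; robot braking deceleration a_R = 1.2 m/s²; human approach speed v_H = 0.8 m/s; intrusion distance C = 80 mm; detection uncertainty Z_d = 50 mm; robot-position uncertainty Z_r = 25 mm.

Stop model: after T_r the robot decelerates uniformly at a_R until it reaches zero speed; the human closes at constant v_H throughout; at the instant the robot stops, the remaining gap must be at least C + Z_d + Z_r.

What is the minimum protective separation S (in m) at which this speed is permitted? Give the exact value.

stop time T_s = (4/5)/(6/5) = 0.6667 s
robot in T_r: 0.8000·0.1200 = 0.0960 m
robot covers 0.8000·0.6667 − ½·1.2000·0.6667² = 0.2667 m while stopping
human closes 0.8000·0.7867 = 0.6293 m
residual clearance needed = 0.0800+0.0500+0.0250 = 0.1550 m
S_min ≈ 0.0960+0.2667+0.6293+0.1550  ⇒  S_min = 1147/1000 m

S_min = 1147/1000 m = 1.1470 m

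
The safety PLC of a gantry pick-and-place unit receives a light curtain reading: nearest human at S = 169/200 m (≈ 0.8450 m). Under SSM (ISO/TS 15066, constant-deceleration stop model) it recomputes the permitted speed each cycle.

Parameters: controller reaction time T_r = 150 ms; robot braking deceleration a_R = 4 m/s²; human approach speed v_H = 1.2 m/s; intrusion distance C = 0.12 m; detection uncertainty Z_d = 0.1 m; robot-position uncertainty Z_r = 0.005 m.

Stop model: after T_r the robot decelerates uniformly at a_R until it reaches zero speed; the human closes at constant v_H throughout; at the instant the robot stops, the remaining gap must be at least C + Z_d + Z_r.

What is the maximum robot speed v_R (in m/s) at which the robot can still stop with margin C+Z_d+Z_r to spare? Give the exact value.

v_R_max = 4/5 m/s = 0.8000 m/s

at the boundary: (1/8)·v² + (9/20)·v + (-11/25) = 0
  disc = (9/20)² − 4·(1/8)·(-11/25) = 169/400 ; √disc = 13/20
  v_R = (−(9/20) + 13/20) / (2·(1/8)) = 4/5 m/s
check:
T_s = v_R/a_R = (4/5)/4 = 0.2000 s
reaction-phase robot travel = 0.8000·0.1500 = 0.1200 m
braking distance = 0.8000²/(2·4.0000) = 0.0800 m
human over T_r+T_s: 1.2000·(0.1500+0.2000) = 0.4200 m
C+Z_d+Z_r = 0.1200+0.1000+0.0050 = 0.2250 m
sum ≈ 0.1200+0.0800+0.4200+0.2250 ≈ 0.8450 m = S ✓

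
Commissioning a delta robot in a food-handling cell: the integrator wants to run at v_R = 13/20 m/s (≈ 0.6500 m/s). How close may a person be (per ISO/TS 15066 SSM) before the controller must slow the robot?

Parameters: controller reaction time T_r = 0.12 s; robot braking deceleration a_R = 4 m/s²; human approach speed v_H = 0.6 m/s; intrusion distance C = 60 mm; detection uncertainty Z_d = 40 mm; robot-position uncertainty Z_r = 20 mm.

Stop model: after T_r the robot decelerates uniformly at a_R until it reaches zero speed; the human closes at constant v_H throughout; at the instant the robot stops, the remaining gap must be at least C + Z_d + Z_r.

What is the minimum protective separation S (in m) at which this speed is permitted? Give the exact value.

S_min = 269/640 m = 0.4203 m

T_s = v_R/a_R = (13/20)/4 = 0.1625 s
robot covers v_R·T_r = 0.6500·0.1200 = 0.0780 m before braking
robot covers 0.6500·0.1625 − ½·4.0000·0.1625² = 0.0528 m while stopping
human closes 0.6000·0.2825 = 0.1695 m
residual clearance needed = 0.0600+0.0400+0.0200 = 0.1200 m
S_min ≈ 0.0780+0.0528+0.1695+0.1200  ⇒  S_min = 269/640 m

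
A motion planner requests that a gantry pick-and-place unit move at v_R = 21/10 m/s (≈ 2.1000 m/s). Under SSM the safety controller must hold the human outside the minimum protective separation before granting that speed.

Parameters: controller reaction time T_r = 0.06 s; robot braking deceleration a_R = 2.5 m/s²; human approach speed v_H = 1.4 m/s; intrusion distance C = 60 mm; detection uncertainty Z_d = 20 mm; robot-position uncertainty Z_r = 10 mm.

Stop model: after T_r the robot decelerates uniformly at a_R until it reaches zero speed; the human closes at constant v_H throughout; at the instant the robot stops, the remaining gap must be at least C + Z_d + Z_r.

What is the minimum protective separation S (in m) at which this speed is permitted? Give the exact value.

S_min = 1179/500 m = 2.3580 m

braking lasts T_s = (21/10)/(5/2) = 0.8400 s
reaction-phase robot travel = 2.1000·0.0600 = 0.1260 m
braking distance = 2.1000²/(2·2.5000) = 0.8820 m
human over T_r+T_s: 1.4000·(0.0600+0.8400) = 1.2600 m
margins: 0.0600+0.0200+0.0100 = 0.0900 m
S_min ≈ 0.1260+0.8820+1.2600+0.0900  ⇒  S_min = 1179/500 m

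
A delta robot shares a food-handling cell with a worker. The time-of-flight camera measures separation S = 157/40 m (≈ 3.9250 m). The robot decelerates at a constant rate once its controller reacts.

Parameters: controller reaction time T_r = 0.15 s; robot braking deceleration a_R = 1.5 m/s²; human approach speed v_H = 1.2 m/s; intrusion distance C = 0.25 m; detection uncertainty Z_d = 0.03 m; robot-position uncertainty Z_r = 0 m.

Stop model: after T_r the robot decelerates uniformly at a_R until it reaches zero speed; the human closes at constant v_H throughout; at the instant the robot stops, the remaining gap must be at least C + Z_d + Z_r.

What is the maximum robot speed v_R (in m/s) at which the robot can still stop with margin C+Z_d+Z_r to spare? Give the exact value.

collect terms ⇒ (1/3)·v_R² + (19/20)·v_R + (-693/200) = 0
  disc = (19/20)² − 4·(1/3)·(-693/200) = 2209/400 ; √disc = 47/20
  v_R = (−(19/20) + 47/20) / (2·(1/3)) = 21/10 m/s
check:
stop time T_s = (21/10)/(3/2) = 1.4000 s
robot in T_r: 2.1000·0.1500 = 0.3150 m
robot under decel: 2.1000²/(2·1.5000) = 1.4700 m
person approaches 1.2000·(0.1500+1.4000) = 1.8600 m
C+Z_d+Z_r = 0.2500+0.0300+0.0000 = 0.2800 m
sum ≈ 0.3150+1.4700+1.8600+0.2800 ≈ 3.9250 m = S ✓

v_R_max = 21/10 m/s = 2.1000 m/s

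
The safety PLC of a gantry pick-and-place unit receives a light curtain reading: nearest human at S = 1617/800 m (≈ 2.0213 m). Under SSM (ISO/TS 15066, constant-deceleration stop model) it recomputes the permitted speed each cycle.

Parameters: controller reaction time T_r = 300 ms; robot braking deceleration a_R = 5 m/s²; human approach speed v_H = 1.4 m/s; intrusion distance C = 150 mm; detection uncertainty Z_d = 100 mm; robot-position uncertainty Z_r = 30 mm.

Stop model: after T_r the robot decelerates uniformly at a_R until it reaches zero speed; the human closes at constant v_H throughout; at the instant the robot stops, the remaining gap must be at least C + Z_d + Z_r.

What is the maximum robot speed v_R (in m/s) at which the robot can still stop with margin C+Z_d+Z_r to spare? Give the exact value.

at the boundary: (1/10)·v² + (29/50)·v + (-1057/800) = 0
  disc = (29/50)² − 4·(1/10)·(-1057/800) = 8649/10000 ; √disc = 93/100
  v_R = (−(29/50) + 93/100) / (2·(1/10)) = 7/4 m/s
check:
stop time T_s = (7/4)/5 = 0.3500 s
robot in T_r: 1.7500·0.3000 = 0.5250 m
robot under decel: 1.7500²/(2·5.0000) = 0.3063 m
human over T_r+T_s: 1.4000·(0.3000+0.3500) = 0.9100 m
C+Z_d+Z_r = 0.1500+0.1000+0.0300 = 0.2800 m
sum ≈ 0.5250+0.3063+0.9100+0.2800 ≈ 2.0213 m = S ✓

v_R_max = 7/4 m/s = 1.7500 m/s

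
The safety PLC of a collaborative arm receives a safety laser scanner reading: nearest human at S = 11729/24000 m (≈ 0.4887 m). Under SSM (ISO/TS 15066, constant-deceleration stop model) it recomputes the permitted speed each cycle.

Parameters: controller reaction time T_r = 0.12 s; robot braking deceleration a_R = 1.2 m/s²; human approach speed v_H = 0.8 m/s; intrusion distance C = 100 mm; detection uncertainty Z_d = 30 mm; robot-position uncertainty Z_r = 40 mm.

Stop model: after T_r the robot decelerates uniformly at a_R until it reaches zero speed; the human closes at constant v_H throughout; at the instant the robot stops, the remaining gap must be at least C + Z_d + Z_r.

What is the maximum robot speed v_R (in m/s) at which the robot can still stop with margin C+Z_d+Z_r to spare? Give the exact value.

v_R_max = 1/4 m/s = 0.2500 m/s

quadratic (5/12)·v² + (59/75)·v + (-1069/4800) = 0
  disc = (59/75)² − 4·(5/12)·(-1069/4800) = 39601/40000 ; √disc = 199/200
  v_R = (−(59/75) + 199/200) / (2·(5/12)) = 1/4 m/s
check:
braking lasts T_s = (1/4)/(6/5) = 0.2083 s
robot in T_r: 0.2500·0.1200 = 0.0300 m
robot covers 0.2500·0.2083 − ½·1.2000·0.2083² = 0.0260 m while stopping
person approaches 0.8000·(0.1200+0.2083) = 0.2627 m
margins: 0.1000+0.0300+0.0400 = 0.1700 m
sum ≈ 0.0300+0.0260+0.2627+0.1700 ≈ 0.4887 m = S ✓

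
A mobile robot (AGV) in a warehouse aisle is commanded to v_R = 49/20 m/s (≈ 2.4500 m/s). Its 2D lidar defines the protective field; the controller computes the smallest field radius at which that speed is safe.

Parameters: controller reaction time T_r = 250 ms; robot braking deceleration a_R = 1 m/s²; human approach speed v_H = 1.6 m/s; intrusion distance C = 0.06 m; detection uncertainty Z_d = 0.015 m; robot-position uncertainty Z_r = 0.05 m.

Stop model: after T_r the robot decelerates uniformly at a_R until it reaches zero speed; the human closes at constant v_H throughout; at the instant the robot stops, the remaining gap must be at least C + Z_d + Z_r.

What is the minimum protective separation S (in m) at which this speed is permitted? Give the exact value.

S_min = 6447/800 m = 8.0587 m

braking lasts T_s = (49/20)/1 = 2.4500 s
robot covers v_R·T_r = 2.4500·0.2500 = 0.6125 m before braking
robot covers 2.4500·2.4500 − ½·1.0000·2.4500² = 3.0013 m while stopping
person approaches 1.6000·(0.2500+2.4500) = 4.3200 m
C+Z_d+Z_r = 0.0600+0.0150+0.0500 = 0.1250 m
S_min ≈ 0.6125+3.0013+4.3200+0.1250  ⇒  S_min = 6447/800 m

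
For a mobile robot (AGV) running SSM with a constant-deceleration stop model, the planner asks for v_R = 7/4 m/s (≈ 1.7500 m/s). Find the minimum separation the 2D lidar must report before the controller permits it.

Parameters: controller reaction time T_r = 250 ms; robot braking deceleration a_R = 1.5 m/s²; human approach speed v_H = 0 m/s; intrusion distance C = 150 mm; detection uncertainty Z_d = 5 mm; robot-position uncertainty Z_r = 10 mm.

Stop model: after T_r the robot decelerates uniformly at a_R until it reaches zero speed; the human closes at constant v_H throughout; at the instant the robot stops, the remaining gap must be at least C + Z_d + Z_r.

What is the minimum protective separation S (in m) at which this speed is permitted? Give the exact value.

stop time T_s = (7/4)/(3/2) = 1.1667 s
reaction-phase robot travel = 1.7500·0.2500 = 0.4375 m
robot covers 1.7500·1.1667 − ½·1.5000·1.1667² = 1.0208 m while stopping
human over T_r+T_s: 0.0000·(0.2500+1.1667) = 0.0000 m
C+Z_d+Z_r = 0.1500+0.0050+0.0100 = 0.1650 m
S_min ≈ 0.4375+1.0208+0.0000+0.1650  ⇒  S_min = 487/300 m

S_min = 487/300 m = 1.6233 m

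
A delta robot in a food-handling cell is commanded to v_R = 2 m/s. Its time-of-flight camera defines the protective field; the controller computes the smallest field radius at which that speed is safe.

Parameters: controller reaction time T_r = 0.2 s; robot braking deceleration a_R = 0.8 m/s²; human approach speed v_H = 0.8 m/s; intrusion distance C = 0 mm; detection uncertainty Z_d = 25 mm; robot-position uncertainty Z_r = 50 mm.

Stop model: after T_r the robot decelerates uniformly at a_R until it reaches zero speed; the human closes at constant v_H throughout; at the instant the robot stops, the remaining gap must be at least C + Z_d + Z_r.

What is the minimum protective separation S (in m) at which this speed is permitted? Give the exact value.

braking lasts T_s = 2/(4/5) = 2.5000 s
reaction-phase robot travel = 2.0000·0.2000 = 0.4000 m
robot covers 2.0000·2.5000 − ½·0.8000·2.5000² = 2.5000 m while stopping
human over T_r+T_s: 0.8000·(0.2000+2.5000) = 2.1600 m
residual clearance needed = 0.0000+0.0250+0.0500 = 0.0750 m
S_min ≈ 0.4000+2.5000+2.1600+0.0750  ⇒  S_min = 1027/200 m

S_min = 1027/200 m = 5.1350 m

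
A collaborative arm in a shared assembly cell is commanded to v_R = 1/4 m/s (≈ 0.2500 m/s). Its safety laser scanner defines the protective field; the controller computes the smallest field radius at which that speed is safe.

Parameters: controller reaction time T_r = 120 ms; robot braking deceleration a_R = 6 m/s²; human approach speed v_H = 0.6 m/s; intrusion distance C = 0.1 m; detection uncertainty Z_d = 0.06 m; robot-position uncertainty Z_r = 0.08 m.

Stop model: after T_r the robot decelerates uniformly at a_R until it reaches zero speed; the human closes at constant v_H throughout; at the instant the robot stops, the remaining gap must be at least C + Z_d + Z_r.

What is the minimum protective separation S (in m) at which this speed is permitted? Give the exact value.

S_min = 8933/24000 m = 0.3722 m

braking lasts T_s = (1/4)/6 = 0.0417 s
robot covers v_R·T_r = 0.2500·0.1200 = 0.0300 m before braking
braking distance = 0.2500²/(2·6.0000) = 0.0052 m
person approaches 0.6000·(0.1200+0.0417) = 0.0970 m
residual clearance needed = 0.1000+0.0600+0.0800 = 0.2400 m
S_min ≈ 0.0300+0.0052+0.0970+0.2400  ⇒  S_min = 8933/24000 m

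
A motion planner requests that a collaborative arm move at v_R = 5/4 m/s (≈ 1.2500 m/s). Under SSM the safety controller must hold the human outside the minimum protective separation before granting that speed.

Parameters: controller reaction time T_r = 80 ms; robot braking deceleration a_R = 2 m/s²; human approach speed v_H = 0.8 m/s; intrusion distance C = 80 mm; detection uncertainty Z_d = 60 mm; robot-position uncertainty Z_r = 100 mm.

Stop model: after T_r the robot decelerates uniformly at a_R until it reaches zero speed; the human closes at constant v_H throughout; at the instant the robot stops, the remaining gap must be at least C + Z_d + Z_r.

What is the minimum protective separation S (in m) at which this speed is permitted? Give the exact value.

stop time T_s = (5/4)/2 = 0.6250 s
robot covers v_R·T_r = 1.2500·0.0800 = 0.1000 m before braking
braking distance = 1.2500²/(2·2.0000) = 0.3906 m
human closes 0.8000·0.7050 = 0.5640 m
residual clearance needed = 0.0800+0.0600+0.1000 = 0.2400 m
S_min ≈ 0.1000+0.3906+0.5640+0.2400  ⇒  S_min = 10357/8000 m

S_min = 10357/8000 m = 1.2946 m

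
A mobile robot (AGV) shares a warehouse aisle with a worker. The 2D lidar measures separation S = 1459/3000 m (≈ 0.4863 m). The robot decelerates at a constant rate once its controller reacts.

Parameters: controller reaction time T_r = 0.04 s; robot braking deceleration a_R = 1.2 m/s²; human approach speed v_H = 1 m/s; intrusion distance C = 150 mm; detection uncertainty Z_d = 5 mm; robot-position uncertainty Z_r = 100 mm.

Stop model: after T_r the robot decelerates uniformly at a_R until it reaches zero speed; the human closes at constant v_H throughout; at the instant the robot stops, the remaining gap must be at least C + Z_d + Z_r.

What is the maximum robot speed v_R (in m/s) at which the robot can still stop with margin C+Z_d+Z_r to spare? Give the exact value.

v_R_max = 1/5 m/s = 0.2000 m/s

quadratic (5/12)·v² + (131/150)·v + (-287/1500) = 0
  disc = (131/150)² − 4·(5/12)·(-287/1500) = 676/625 ; √disc = 26/25
  v_R = (−(131/150) + 26/25) / (2·(5/12)) = 1/5 m/s
check:
braking lasts T_s = (1/5)/(6/5) = 0.1667 s
robot in T_r: 0.2000·0.0400 = 0.0080 m
robot covers 0.2000·0.1667 − ½·1.2000·0.1667² = 0.0167 m while stopping
human closes 1.0000·0.2067 = 0.2067 m
C+Z_d+Z_r = 0.1500+0.0050+0.1000 = 0.2550 m
sum ≈ 0.0080+0.0167+0.2067+0.2550 ≈ 0.4863 m = S ✓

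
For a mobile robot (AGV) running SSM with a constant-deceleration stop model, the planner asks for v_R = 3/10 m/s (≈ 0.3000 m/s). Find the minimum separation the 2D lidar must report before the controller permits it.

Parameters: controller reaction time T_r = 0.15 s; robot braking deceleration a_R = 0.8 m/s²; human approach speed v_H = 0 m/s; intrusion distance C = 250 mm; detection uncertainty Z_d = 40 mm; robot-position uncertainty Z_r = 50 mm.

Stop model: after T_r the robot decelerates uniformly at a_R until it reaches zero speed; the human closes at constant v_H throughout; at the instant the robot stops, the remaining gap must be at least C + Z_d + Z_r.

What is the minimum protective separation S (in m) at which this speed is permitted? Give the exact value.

braking lasts T_s = (3/10)/(4/5) = 0.3750 s
robot covers v_R·T_r = 0.3000·0.1500 = 0.0450 m before braking
braking distance = 0.3000²/(2·0.8000) = 0.0563 m
person approaches 0.0000·(0.1500+0.3750) = 0.0000 m
C+Z_d+Z_r = 0.2500+0.0400+0.0500 = 0.3400 m
S_min ≈ 0.0450+0.0563+0.0000+0.3400  ⇒  S_min = 353/800 m

S_min = 353/800 m = 0.4412 m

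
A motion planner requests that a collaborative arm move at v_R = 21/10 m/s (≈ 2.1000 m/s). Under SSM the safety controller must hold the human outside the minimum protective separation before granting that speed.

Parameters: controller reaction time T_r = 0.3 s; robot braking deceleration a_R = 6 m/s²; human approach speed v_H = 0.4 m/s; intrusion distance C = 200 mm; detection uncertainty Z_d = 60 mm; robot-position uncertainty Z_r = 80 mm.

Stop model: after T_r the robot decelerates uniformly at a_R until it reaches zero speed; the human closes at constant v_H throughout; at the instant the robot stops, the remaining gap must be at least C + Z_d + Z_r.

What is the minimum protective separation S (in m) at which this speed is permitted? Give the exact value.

braking lasts T_s = (21/10)/6 = 0.3500 s
robot covers v_R·T_r = 2.1000·0.3000 = 0.6300 m before braking
robot under decel: 2.1000²/(2·6.0000) = 0.3675 m
human closes 0.4000·0.6500 = 0.2600 m
margins: 0.2000+0.0600+0.0800 = 0.3400 m
S_min ≈ 0.6300+0.3675+0.2600+0.3400  ⇒  S_min = 639/400 m

S_min = 639/400 m = 1.5975 m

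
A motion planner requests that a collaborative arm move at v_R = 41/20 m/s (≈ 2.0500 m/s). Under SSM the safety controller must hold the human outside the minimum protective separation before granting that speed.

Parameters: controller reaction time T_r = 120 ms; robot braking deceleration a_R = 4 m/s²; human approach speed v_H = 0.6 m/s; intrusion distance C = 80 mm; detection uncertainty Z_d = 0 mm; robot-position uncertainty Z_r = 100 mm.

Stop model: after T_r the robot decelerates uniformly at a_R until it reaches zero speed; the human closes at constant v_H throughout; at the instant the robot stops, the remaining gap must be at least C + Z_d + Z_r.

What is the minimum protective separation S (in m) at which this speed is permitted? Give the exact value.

stop time T_s = (41/20)/4 = 0.5125 s
robot covers v_R·T_r = 2.0500·0.1200 = 0.2460 m before braking
robot covers 2.0500·0.5125 − ½·4.0000·0.5125² = 0.5253 m while stopping
human over T_r+T_s: 0.6000·(0.1200+0.5125) = 0.3795 m
margins: 0.0800+0.0000+0.1000 = 0.1800 m
S_min ≈ 0.2460+0.5253+0.3795+0.1800  ⇒  S_min = 21293/16000 m

S_min = 21293/16000 m = 1.3308 m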